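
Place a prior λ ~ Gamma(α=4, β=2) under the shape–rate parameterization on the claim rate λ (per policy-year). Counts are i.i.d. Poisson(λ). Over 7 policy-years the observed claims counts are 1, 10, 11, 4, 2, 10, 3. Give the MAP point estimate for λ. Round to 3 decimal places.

λ̂_MAP = 4.889

Σxᵢ = 1+10+11+4+2+10+3 = 41, with n = 7.
Posterior ∝ λ^3e^(−2λ) · λ^41e^(−7λ) = λ^44e^(−9λ), i.e. Gamma(shape=45, rate=9).
The mode of a Gamma(a, b) with a ≥ 1 (shape–rate) is (a−1)/b = 44/9 ≈ 4.889.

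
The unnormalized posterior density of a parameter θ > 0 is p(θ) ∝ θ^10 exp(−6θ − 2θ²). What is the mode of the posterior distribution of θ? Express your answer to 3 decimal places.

θ̂_MAP = 1.000

ℓ'(θ) = 10/θ − 6 − 4θ. Setting this to zero and multiplying by θ: 4θ² + 6θ − 10 = 0.
θ = (−6 + √(6² + 4·4·10)) / (2·4) = (−6 + √196) / 8 = (−6 + 14)/8 = 1.
ℓ''(θ) = −10/θ² − 4 < 0, confirming a maximum.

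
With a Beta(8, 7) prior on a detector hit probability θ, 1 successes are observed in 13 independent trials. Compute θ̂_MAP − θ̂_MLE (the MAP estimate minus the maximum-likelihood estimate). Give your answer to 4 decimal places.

Posterior is Beta(9, 19); MAP = (9−1)/(28−2) = 8/26 ≈ 0.30769.
MLE ignores the prior: θ̂_MLE = k/n = 1/13 ≈ 0.07692.
Difference = 8/26 − 1/13 = 3/13 ≈ 0.2308.

MAP − MLE = 0.2308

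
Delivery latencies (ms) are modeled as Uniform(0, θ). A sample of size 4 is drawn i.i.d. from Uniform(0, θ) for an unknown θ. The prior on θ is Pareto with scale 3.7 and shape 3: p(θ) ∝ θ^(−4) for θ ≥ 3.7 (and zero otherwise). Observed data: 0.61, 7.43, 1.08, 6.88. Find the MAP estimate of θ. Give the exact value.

θ̂_MAP = 7.43

The Uniform(0, θ) likelihood is θ^(−n) for θ ≥ max(xᵢ), zero otherwise. Here max(xᵢ) = 7.43.
Posterior ∝ θ^(−4) · θ^(−4) = θ^(−8) on θ ≥ max(3.7, 7.43) = 7.43.
This density is strictly decreasing in θ, so the posterior mode lies at the lower boundary of the support.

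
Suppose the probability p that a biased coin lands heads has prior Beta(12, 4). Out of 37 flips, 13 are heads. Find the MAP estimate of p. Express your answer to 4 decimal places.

Prior: Beta(12, 4).
Data: 13 successes in 37 trials. The binomial likelihood contributes p^13(1−p)^24, so the posterior is Beta(12+13, 4+24) = Beta(25, 28).
For Beta(a, b) with a, b > 1 the mode is (a−1)/(a+b−2) = 24/51 ≈ 0.4706.

p̂_MAP = 0.4706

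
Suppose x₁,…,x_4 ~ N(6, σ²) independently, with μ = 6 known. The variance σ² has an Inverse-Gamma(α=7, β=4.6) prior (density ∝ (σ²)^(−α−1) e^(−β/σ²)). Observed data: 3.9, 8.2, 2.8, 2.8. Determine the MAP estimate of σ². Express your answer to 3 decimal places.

Sum of squared deviations about the known mean: SS = (3.9−6)² + (8.2−6)² + (2.8−6)² + (2.8−6)² = 29.73.
The Normal likelihood contributes (σ²)^(−n/2) exp(−SS/(2σ²)), so the posterior is Inverse-Gamma(α + n/2, β + SS/2) = Inverse-Gamma(9, 19.465).
The mode of Inverse-Gamma(a, b) is b/(a+1) = 19.465/10 ≈ 1.947.

σ̂²_MAP = 1.947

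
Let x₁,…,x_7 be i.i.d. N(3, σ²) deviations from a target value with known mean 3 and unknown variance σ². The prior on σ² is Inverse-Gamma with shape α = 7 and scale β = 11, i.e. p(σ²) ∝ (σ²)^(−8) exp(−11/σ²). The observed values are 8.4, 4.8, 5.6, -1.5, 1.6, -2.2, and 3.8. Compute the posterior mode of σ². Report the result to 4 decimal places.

σ̂²_MAP = 4.8283

Sum of squared deviations about the known mean: SS = (8.4−3)² + (4.8−3)² + (5.6−3)² + (-1.5−3)² + (1.6−3)² + (-2.2−3)² + (3.8−3)² = 89.05.
The Normal likelihood contributes (σ²)^(−n/2) exp(−SS/(2σ²)), so the posterior is Inverse-Gamma(α + n/2, β + SS/2) = Inverse-Gamma(10.5, 55.525).
The mode of Inverse-Gamma(a, b) is b/(a+1) = 55.525/11.5 ≈ 4.8283.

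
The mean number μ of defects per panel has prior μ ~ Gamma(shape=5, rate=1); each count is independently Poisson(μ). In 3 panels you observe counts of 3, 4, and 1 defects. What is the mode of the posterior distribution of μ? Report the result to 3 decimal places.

μ̂_MAP = 3.000

Σxᵢ = 3+4+1 = 8, with n = 3.
Posterior ∝ μ^4e^(−1μ) · μ^8e^(−3μ) = μ^12e^(−4μ), i.e. Gamma(shape=13, rate=4).
The mode of a Gamma(a, b) with a ≥ 1 (shape–rate) is (a−1)/b = 12/4 ≈ 3.000.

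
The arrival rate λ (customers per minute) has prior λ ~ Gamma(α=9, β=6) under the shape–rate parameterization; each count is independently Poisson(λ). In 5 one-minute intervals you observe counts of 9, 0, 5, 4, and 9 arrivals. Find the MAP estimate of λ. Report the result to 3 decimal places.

λ̂_MAP = 3.182

Σxᵢ = 9+0+5+4+9 = 27, with n = 5.
Posterior ∝ λ^8e^(−6λ) · λ^27e^(−5λ) = λ^35e^(−11λ), i.e. Gamma(shape=36, rate=11).
The mode of a Gamma(a, b) with a ≥ 1 (shape–rate) is (a−1)/b = 35/11 ≈ 3.182.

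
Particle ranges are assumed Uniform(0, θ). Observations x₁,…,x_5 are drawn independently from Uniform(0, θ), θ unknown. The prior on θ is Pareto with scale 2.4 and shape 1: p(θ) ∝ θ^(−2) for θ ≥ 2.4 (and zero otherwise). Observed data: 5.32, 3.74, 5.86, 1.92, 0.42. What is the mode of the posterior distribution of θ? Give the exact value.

θ̂_MAP = 5.86

The Uniform(0, θ) likelihood is θ^(−n) for θ ≥ max(xᵢ), zero otherwise. Here max(xᵢ) = 5.86.
Posterior ∝ θ^(−2) · θ^(−5) = θ^(−7) on θ ≥ max(2.4, 5.86) = 5.86.
This density is strictly decreasing in θ, so the posterior mode lies at the lower boundary of the support.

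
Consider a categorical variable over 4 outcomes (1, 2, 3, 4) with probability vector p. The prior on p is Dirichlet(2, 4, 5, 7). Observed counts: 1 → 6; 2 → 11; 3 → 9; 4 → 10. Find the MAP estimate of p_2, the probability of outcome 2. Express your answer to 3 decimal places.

The posterior is Dirichlet(αᵢ + nᵢ) = Dirichlet(8, 15, 14, 17).
For a Dirichlet(a₁,…,a_K) with all aᵢ > 1, the mode has j-th component (aⱼ − 1)/(Σaᵢ − K).
Here Σaᵢ = 54 and K = 4, so p_2 = (15 − 1)/(54 − 4) = 14/50 ≈ 0.280.

MAP estimate: 0.280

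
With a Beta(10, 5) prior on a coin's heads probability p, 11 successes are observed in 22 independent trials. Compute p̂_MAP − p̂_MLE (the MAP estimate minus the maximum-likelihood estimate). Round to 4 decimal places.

MAP − MLE = 0.0714

Posterior is Beta(21, 16); MAP = (21−1)/(37−2) = 20/35 ≈ 0.57143.
MLE ignores the prior: p̂_MLE = k/n = 11/22 ≈ 0.50000.
Difference = 20/35 − 11/22 = 1/14 ≈ 0.0714.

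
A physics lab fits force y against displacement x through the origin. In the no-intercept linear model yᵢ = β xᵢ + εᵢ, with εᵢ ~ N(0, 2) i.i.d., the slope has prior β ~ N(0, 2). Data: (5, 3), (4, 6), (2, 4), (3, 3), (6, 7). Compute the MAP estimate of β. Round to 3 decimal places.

β̂_MAP = 1.077

log p(β | y) = −Σ(yᵢ − βxᵢ)²/(2·2) − β²/(2·2) + const.
Setting the derivative to zero: Σxᵢ(yᵢ − βxᵢ)/2 − β/2 = 0, so β = Σxᵢyᵢ / (Σxᵢ² + σ²/τ²).
Σxᵢyᵢ = 5·3 + 4·6 + 2·4 + 3·3 + 6·7 = 98; Σxᵢ² = 90; σ²/τ² = 1.
β̂_MAP = 98 / (90 + 1) = 98/91 ≈ 1.077.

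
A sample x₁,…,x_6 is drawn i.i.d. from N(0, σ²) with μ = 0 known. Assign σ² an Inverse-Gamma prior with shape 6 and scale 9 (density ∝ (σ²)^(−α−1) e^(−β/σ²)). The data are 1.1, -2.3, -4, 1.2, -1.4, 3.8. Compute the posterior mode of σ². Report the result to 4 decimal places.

Sum of squared deviations about the known mean: SS = (1.1−0)² + (-2.3−0)² + (-4−0)² + (1.2−0)² + (-1.4−0)² + (3.8−0)² = 40.34.
The Normal likelihood contributes (σ²)^(−n/2) exp(−SS/(2σ²)), so the posterior is Inverse-Gamma(α + n/2, β + SS/2) = Inverse-Gamma(9, 29.17).
The mode of Inverse-Gamma(a, b) is b/(a+1) = 29.17/10 ≈ 2.9170.

σ̂²_MAP = 2.9170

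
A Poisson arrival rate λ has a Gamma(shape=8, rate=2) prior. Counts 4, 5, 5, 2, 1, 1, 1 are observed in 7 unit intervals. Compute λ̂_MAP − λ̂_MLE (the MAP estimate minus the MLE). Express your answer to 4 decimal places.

Σxᵢ = 19. Posterior is Gamma(27, 9); MAP = (27−1)/9 = 26/9 ≈ 2.88889.
MLE = x̄ = 19/7 ≈ 2.71429.
Difference = 26/9 − 19/7 = 11/63 ≈ 0.1746.

MAP − MLE = 0.1746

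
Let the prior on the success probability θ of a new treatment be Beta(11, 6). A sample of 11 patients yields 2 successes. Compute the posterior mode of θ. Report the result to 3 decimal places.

θ̂_MAP = 0.462

Prior: Beta(11, 6).
Data: 2 successes in 11 trials. The binomial likelihood contributes θ^2(1−θ)^9, so the posterior is Beta(11+2, 6+9) = Beta(13, 15).
For Beta(a, b) with a, b > 1 the mode is (a−1)/(a+b−2) = 12/26 ≈ 0.462.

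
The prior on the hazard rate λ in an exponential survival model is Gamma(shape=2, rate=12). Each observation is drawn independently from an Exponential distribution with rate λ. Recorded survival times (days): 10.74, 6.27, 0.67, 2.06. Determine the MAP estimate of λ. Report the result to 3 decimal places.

The Exponential(rate=λ) likelihood is ∝ λ^n e^(−λΣtᵢ). Here n = 4 and Σtᵢ = 10.74 + 6.27 + 0.67 + 2.06 = 19.74.
Posterior ∝ λe^(−12λ) · λ^4e^(−19.74λ) = λ^5e^(−31.74λ), i.e. Gamma(6, 31.74).
Mode = (a−1)/b = 5/31.74 ≈ 0.158.

λ̂_MAP = 0.158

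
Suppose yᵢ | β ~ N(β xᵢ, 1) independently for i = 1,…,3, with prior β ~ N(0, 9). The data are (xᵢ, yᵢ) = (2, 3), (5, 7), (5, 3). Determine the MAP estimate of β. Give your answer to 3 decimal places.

log p(β | y) = −Σ(yᵢ − βxᵢ)²/(2·1) − β²/(2·9) + const.
Setting the derivative to zero: Σxᵢ(yᵢ − βxᵢ)/1 − β/9 = 0, so β = Σxᵢyᵢ / (Σxᵢ² + σ²/τ²).
Σxᵢyᵢ = 2·3 + 5·7 + 5·3 = 56; Σxᵢ² = 54; σ²/τ² = 1/9.
β̂_MAP = 56 / (54 + 1/9) = 56/(487/9) = 504/487 ≈ 1.035.

β̂_MAP = 1.035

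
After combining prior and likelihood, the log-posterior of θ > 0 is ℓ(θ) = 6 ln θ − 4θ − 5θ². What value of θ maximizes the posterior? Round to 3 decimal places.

θ̂_MAP = 0.600

ℓ'(θ) = 6/θ − 4 − 10θ. Setting this to zero and multiplying by θ: 10θ² + 4θ − 6 = 0.
θ = (−4 + √(4² + 4·10·6)) / (2·10) = (−4 + √256) / 20 = (−4 + 16)/20 = 3/5.
ℓ''(θ) = −6/θ² − 10 < 0, confirming a maximum.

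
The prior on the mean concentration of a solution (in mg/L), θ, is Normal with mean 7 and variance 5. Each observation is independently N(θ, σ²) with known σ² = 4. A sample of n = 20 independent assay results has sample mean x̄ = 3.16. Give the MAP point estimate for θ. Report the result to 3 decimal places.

θ̂_MAP = 3.308

n = 20, x̄ = 3.16.
For a Normal prior and Normal likelihood with known variance, the posterior is Normal; its mode equals its mean, the precision-weighted average.
Prior precision 1/σ₀² = 1/5 = 0.2; data precision n/σ² = 20/4 = 5.
θ̂ = (0.2·7 + 5·3.16) / (0.2 + 5) = 17.2/5.2 = 43/13 ≈ 3.308.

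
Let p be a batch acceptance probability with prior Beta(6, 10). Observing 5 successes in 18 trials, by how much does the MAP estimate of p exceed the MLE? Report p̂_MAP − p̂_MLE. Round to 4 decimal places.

Posterior is Beta(11, 23); MAP = (11−1)/(34−2) = 10/32 ≈ 0.31250.
MLE ignores the prior: p̂_MLE = k/n = 5/18 ≈ 0.27778.
Difference = 10/32 − 5/18 = 5/144 ≈ 0.0347.

MAP − MLE = 0.0347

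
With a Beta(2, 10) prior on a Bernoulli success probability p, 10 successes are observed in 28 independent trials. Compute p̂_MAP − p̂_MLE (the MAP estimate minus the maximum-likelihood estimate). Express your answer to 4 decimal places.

Posterior is Beta(12, 28); MAP = (12−1)/(40−2) = 11/38 ≈ 0.28947.
MLE ignores the prior: p̂_MLE = k/n = 10/28 ≈ 0.35714.
Difference = 11/38 − 10/28 = -9/133 ≈ -0.0677.

MAP − MLE = -0.0677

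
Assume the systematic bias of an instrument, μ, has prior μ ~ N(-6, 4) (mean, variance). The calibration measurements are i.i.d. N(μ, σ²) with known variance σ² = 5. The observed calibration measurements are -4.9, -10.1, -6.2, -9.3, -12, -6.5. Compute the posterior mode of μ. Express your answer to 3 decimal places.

n = 6; x̄ = ((-4.9) + (-10.1) + (-6.2) + (-9.3) + (-12) + (-6.5))/6 = -49/6 = -49/6 ≈ -8.1667.
For a Normal prior and Normal likelihood with known variance, the posterior is Normal; its mode equals its mean, the precision-weighted average.
Prior precision 1/σ₀² = 1/4 = 0.25; data precision n/σ² = 6/5 = 1.2.
μ̂ = (0.25·(-6) + 1.2·(-49/6)) / (0.25 + 1.2) = (-11.3)/1.45 = -226/29 ≈ -7.793.

μ̂_MAP = -7.793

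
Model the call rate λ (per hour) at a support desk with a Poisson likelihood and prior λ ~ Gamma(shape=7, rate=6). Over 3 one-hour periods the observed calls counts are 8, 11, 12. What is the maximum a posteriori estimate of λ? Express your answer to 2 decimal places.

Σxᵢ = 8+11+12 = 31, with n = 3.
Posterior ∝ λ^6e^(−6λ) · λ^31e^(−3λ) = λ^37e^(−9λ), i.e. Gamma(shape=38, rate=9).
The mode of a Gamma(a, b) with a ≥ 1 (shape–rate) is (a−1)/b = 37/9 ≈ 4.11.

λ̂_MAP = 4.11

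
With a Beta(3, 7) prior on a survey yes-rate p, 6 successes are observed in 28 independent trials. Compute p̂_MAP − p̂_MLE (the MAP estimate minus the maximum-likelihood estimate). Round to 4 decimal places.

Posterior is Beta(9, 29); MAP = (9−1)/(38−2) = 8/36 ≈ 0.22222.
MLE ignores the prior: p̂_MLE = k/n = 6/28 ≈ 0.21429.
Difference = 8/36 − 6/28 = 1/126 ≈ 0.0079.

MAP − MLE = 0.0079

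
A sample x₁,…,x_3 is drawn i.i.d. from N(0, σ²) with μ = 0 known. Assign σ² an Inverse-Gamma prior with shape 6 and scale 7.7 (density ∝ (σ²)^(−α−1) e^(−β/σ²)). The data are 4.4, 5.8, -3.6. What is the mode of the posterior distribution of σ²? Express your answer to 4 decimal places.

Sum of squared deviations about the known mean: SS = (4.4−0)² + (5.8−0)² + (-3.6−0)² = 65.96.
The Normal likelihood contributes (σ²)^(−n/2) exp(−SS/(2σ²)), so the posterior is Inverse-Gamma(α + n/2, β + SS/2) = Inverse-Gamma(7.5, 40.68).
The mode of Inverse-Gamma(a, b) is b/(a+1) = 40.68/8.5 ≈ 4.7859.

σ̂²_MAP = 4.7859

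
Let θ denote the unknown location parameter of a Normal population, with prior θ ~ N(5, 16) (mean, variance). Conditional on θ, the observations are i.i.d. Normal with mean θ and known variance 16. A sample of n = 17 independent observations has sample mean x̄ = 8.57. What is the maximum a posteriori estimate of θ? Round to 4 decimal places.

θ̂_MAP = 8.3717

n = 17, x̄ = 8.57.
For a Normal prior and Normal likelihood with known variance, the posterior is Normal; its mode equals its mean, the precision-weighted average.
Prior precision 1/σ₀² = 1/16 = 0.0625; data precision n/σ² = 17/16 = 1.0625.
θ̂ = (0.0625·5 + 1.0625·8.57) / (0.0625 + 1.0625) = 9.418125/1.125 = 5023/600 ≈ 8.3717.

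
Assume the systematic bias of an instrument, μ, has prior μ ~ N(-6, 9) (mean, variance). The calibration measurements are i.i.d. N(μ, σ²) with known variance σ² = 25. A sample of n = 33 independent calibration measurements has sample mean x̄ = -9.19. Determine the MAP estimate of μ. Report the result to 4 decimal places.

n = 33, x̄ = -9.19.
For a Normal prior and Normal likelihood with known variance, the posterior is Normal; its mode equals its mean, the precision-weighted average.
Prior precision 1/σ₀² = 1/9; data precision n/σ² = 33/25 = 1.32.
μ̂ = ((1/9)·(-6) + 1.32·(-9.19)) / (1/9 + 1.32) = (-95981/7500)/(322/225) = -287943/32200 ≈ -8.9423.

μ̂_MAP = -8.9423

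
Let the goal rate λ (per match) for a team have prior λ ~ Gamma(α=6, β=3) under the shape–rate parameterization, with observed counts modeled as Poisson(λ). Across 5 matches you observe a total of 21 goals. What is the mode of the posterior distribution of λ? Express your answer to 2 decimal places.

Σxᵢ = 21, n = 5.
Posterior ∝ λ^5e^(−3λ) · λ^21e^(−5λ) = λ^26e^(−8λ), i.e. Gamma(shape=27, rate=8).
The mode of a Gamma(a, b) with a ≥ 1 (shape–rate) is (a−1)/b = 26/8 ≈ 3.25.

λ̂_MAP = 3.25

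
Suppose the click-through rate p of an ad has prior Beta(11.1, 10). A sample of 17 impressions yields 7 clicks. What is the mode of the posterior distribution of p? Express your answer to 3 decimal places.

p̂_MAP = 0.474

Prior: Beta(11.1, 10).
Data: 7 successes in 17 trials. The binomial likelihood contributes p^7(1−p)^10, so the posterior is Beta(11.1+7, 10+10) = Beta(18.1, 20).
For Beta(a, b) with a, b > 1 the mode is (a−1)/(a+b−2) = 17.1/36.1 ≈ 0.474.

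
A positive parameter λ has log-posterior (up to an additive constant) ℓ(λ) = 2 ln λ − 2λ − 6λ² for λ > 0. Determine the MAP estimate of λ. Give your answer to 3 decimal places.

ℓ'(λ) = 2/λ − 2 − 12λ. Setting this to zero and multiplying by λ: 12λ² + 2λ − 2 = 0.
λ = (−2 + √(2² + 4·12·2)) / (2·12) = (−2 + √100) / 24 = (−2 + 10)/24 = 1/3.
ℓ''(λ) = −2/λ² − 12 < 0, confirming a maximum.

λ̂_MAP = 0.333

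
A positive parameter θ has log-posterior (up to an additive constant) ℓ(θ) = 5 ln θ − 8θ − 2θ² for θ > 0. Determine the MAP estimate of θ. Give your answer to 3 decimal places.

ℓ'(θ) = 5/θ − 8 − 4θ. Setting this to zero and multiplying by θ: 4θ² + 8θ − 5 = 0.
θ = (−8 + √(8² + 4·4·5)) / (2·4) = (−8 + √144) / 8 = (−8 + 12)/8 = 1/2.
ℓ''(θ) = −5/θ² − 4 < 0, confirming a maximum.

θ̂_MAP = 0.500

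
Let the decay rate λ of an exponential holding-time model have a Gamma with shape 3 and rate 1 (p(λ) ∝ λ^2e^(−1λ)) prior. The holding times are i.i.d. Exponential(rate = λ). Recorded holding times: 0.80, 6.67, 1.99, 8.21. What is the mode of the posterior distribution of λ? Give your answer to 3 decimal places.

λ̂_MAP = 0.321

The Exponential(rate=λ) likelihood is ∝ λ^n e^(−λΣtᵢ). Here n = 4 and Σtᵢ = 0.80 + 6.67 + 1.99 + 8.21 = 17.67.
Posterior ∝ λ^2e^(−1λ) · λ^4e^(−17.67λ) = λ^6e^(−18.67λ), i.e. Gamma(7, 18.67).
Mode = (a−1)/b = 6/18.67 ≈ 0.321.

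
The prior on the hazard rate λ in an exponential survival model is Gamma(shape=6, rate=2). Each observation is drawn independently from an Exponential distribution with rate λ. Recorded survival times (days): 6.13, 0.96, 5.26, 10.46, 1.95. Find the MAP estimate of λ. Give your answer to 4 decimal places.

λ̂_MAP = 0.3737

The Exponential(rate=λ) likelihood is ∝ λ^n e^(−λΣtᵢ). Here n = 5 and Σtᵢ = 6.13 + 0.96 + 5.26 + 10.46 + 1.95 = 24.76.
Posterior ∝ λ^5e^(−2λ) · λ^5e^(−24.76λ) = λ^10e^(−26.76λ), i.e. Gamma(11, 26.76).
Mode = (a−1)/b = 10/26.76 ≈ 0.3737.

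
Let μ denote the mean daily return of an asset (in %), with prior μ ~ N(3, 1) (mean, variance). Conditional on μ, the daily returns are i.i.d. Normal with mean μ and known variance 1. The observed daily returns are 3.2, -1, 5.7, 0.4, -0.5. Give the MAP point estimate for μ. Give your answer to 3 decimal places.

μ̂_MAP = 1.800

n = 5; x̄ = (3.2 + (-1) + 5.7 + 0.4 + (-0.5))/5 = 7.8/5 = 1.56.
For a Normal prior and Normal likelihood with known variance, the posterior is Normal; its mode equals its mean, the precision-weighted average.
Prior precision 1/σ₀² = 1/1 = 1; data precision n/σ² = 5/1 = 5.
μ̂ = (1·3 + 5·1.56) / (1 + 5) = 10.8/6 = 1.800.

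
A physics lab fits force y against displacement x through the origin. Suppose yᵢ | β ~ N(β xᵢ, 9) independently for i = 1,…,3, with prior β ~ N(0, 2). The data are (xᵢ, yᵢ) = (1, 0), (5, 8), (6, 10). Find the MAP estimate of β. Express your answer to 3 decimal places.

β̂_MAP = 1.504

log p(β | y) = −Σ(yᵢ − βxᵢ)²/(2·9) − β²/(2·2) + const.
Setting the derivative to zero: Σxᵢ(yᵢ − βxᵢ)/9 − β/2 = 0, so β = Σxᵢyᵢ / (Σxᵢ² + σ²/τ²).
Σxᵢyᵢ = 1·0 + 5·8 + 6·10 = 100; Σxᵢ² = 62; σ²/τ² = 4.5.
β̂_MAP = 100 / (62 + 4.5) = 100/66.5 ≈ 1.504.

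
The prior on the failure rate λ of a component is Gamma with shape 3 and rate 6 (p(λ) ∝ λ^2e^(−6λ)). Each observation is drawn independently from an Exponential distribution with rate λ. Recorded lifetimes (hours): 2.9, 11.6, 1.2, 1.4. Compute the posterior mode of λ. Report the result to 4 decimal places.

λ̂_MAP = 0.2597

The Exponential(rate=λ) likelihood is ∝ λ^n e^(−λΣtᵢ). Here n = 4 and Σtᵢ = 2.9 + 11.6 + 1.2 + 1.4 = 17.1.
Posterior ∝ λ^2e^(−6λ) · λ^4e^(−17.1λ) = λ^6e^(−23.1λ), i.e. Gamma(7, 23.1).
Mode = (a−1)/b = 6/23.1 ≈ 0.2597.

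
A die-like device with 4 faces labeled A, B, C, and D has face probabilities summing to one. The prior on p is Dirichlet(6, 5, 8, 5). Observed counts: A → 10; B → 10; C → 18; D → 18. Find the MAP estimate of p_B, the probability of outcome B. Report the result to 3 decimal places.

MAP estimate of p_B = 0.184

The posterior is Dirichlet(αᵢ + nᵢ) = Dirichlet(16, 15, 26, 23).
For a Dirichlet(a₁,…,a_K) with all aᵢ > 1, the mode has j-th component (aⱼ − 1)/(Σaᵢ − K).
Here Σaᵢ = 80 and K = 4, so p_B = (15 − 1)/(80 − 4) = 14/76 ≈ 0.184.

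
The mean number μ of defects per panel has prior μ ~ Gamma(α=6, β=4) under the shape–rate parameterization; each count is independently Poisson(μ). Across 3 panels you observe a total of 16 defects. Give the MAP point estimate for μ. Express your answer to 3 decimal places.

μ̂_MAP = 3.000

Σxᵢ = 16, n = 3.
Posterior ∝ μ^5e^(−4μ) · μ^16e^(−3μ) = μ^21e^(−7μ), i.e. Gamma(shape=22, rate=7).
The mode of a Gamma(a, b) with a ≥ 1 (shape–rate) is (a−1)/b = 21/7 ≈ 3.000.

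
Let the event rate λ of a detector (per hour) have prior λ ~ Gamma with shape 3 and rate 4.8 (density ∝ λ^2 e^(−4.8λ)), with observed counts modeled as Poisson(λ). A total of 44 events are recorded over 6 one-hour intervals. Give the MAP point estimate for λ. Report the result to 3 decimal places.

λ̂_MAP = 4.259

Σxᵢ = 44, n = 6.
Posterior ∝ λ^2e^(−4.8λ) · λ^44e^(−6λ) = λ^46e^(−10.8λ), i.e. Gamma(shape=47, rate=10.8).
The mode of a Gamma(a, b) with a ≥ 1 (shape–rate) is (a−1)/b = 46/10.8 ≈ 4.259.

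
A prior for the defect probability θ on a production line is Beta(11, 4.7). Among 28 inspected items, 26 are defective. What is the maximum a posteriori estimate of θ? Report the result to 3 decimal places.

θ̂_MAP = 0.863

Prior: Beta(11, 4.7).
Data: 26 successes in 28 trials. The binomial likelihood contributes θ^26(1−θ)^2, so the posterior is Beta(11+26, 4.7+2) = Beta(37, 6.7).
For Beta(a, b) with a, b > 1 the mode is (a−1)/(a+b−2) = 36/41.7 ≈ 0.863.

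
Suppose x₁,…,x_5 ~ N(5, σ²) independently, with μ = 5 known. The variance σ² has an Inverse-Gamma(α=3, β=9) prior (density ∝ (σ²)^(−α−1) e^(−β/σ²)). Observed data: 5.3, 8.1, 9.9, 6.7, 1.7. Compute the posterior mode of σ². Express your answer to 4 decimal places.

σ̂²_MAP = 5.0377

Sum of squared deviations about the known mean: SS = (5.3−5)² + (8.1−5)² + (9.9−5)² + (6.7−5)² + (1.7−5)² = 47.49.
The Normal likelihood contributes (σ²)^(−n/2) exp(−SS/(2σ²)), so the posterior is Inverse-Gamma(α + n/2, β + SS/2) = Inverse-Gamma(5.5, 32.745).
The mode of Inverse-Gamma(a, b) is b/(a+1) = 32.745/6.5 ≈ 5.0377.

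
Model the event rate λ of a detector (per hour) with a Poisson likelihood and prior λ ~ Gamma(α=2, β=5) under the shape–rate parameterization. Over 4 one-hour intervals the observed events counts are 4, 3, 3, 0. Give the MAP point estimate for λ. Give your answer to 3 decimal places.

λ̂_MAP = 1.222

Σxᵢ = 4+3+3+0 = 10, with n = 4.
Posterior ∝ λe^(−5λ) · λ^10e^(−4λ) = λ^11e^(−9λ), i.e. Gamma(shape=12, rate=9).
The mode of a Gamma(a, b) with a ≥ 1 (shape–rate) is (a−1)/b = 11/9 ≈ 1.222.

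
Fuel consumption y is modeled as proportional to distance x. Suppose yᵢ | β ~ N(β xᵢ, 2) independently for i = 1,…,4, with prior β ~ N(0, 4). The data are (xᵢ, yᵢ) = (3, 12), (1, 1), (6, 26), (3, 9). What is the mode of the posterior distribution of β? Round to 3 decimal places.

β̂_MAP = 3.964

log p(β | y) = −Σ(yᵢ − βxᵢ)²/(2·2) − β²/(2·4) + const.
Setting the derivative to zero: Σxᵢ(yᵢ − βxᵢ)/2 − β/4 = 0, so β = Σxᵢyᵢ / (Σxᵢ² + σ²/τ²).
Σxᵢyᵢ = 3·12 + 1·1 + 6·26 + 3·9 = 220; Σxᵢ² = 55; σ²/τ² = 0.5.
β̂_MAP = 220 / (55 + 0.5) = 220/55.5 ≈ 3.964.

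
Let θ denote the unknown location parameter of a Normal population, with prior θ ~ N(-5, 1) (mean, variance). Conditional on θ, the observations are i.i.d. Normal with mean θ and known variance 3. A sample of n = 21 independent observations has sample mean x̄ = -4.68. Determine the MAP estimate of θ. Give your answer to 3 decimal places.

n = 21, x̄ = -4.68.
For a Normal prior and Normal likelihood with known variance, the posterior is Normal; its mode equals its mean, the precision-weighted average.
Prior precision 1/σ₀² = 1/1 = 1; data precision n/σ² = 21/3 = 7.
θ̂ = (1·(-5) + 7·(-4.68)) / (1 + 7) = (-37.76)/8 = -4.720.

θ̂_MAP = -4.720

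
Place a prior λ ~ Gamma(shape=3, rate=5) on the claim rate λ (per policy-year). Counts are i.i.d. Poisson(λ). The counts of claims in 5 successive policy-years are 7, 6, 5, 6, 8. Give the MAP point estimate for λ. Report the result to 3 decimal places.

Σxᵢ = 7+6+5+6+8 = 32, with n = 5.
Posterior ∝ λ^2e^(−5λ) · λ^32e^(−5λ) = λ^34e^(−10λ), i.e. Gamma(shape=35, rate=10).
The mode of a Gamma(a, b) with a ≥ 1 (shape–rate) is (a−1)/b = 34/10 ≈ 3.400.

λ̂_MAP = 3.400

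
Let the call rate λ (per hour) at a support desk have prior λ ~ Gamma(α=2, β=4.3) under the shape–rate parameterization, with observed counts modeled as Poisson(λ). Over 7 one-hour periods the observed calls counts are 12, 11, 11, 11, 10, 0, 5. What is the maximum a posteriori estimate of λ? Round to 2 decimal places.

λ̂_MAP = 5.40

Σxᵢ = 12+11+11+11+10+0+5 = 60, with n = 7.
Posterior ∝ λe^(−4.3λ) · λ^60e^(−7λ) = λ^61e^(−11.3λ), i.e. Gamma(shape=62, rate=11.3).
The mode of a Gamma(a, b) with a ≥ 1 (shape–rate) is (a−1)/b = 61/11.3 ≈ 5.40.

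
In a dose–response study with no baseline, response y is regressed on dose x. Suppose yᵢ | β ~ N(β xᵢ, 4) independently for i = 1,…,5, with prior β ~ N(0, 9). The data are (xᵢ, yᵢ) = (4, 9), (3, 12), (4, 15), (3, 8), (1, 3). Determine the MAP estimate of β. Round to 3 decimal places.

β̂_MAP = 3.091

log p(β | y) = −Σ(yᵢ − βxᵢ)²/(2·4) − β²/(2·9) + const.
Setting the derivative to zero: Σxᵢ(yᵢ − βxᵢ)/4 − β/9 = 0, so β = Σxᵢyᵢ / (Σxᵢ² + σ²/τ²).
Σxᵢyᵢ = 4·9 + 3·12 + 4·15 + 3·8 + 1·3 = 159; Σxᵢ² = 51; σ²/τ² = 4/9.
β̂_MAP = 159 / (51 + 4/9) = 159/(463/9) = 1431/463 ≈ 3.091.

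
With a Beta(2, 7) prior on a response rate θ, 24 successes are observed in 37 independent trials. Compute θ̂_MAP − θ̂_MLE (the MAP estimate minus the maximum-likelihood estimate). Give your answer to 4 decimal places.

Posterior is Beta(26, 20); MAP = (26−1)/(46−2) = 25/44 ≈ 0.56818.
MLE ignores the prior: θ̂_MLE = k/n = 24/37 ≈ 0.64865.
Difference = 25/44 − 24/37 = -131/1628 ≈ -0.0805.

MAP − MLE = -0.0805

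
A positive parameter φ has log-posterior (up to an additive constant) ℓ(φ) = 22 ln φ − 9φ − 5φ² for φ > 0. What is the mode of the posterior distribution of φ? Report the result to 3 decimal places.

ℓ'(φ) = 22/φ − 9 − 10φ. Setting this to zero and multiplying by φ: 10φ² + 9φ − 22 = 0.
φ = (−9 + √(9² + 4·10·22)) / (2·10) = (−9 + √961) / 20 = (−9 + 31)/20 = 11/10.
ℓ''(φ) = −22/φ² − 10 < 0, confirming a maximum.

φ̂_MAP = 1.100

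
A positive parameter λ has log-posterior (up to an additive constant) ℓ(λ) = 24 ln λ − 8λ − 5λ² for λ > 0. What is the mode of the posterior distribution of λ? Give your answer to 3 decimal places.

ℓ'(λ) = 24/λ − 8 − 10λ. Setting this to zero and multiplying by λ: 10λ² + 8λ − 24 = 0.
λ = (−8 + √(8² + 4·10·24)) / (2·10) = (−8 + √1024) / 20 = (−8 + 32)/20 = 6/5.
ℓ''(λ) = −24/λ² − 10 < 0, confirming a maximum.

λ̂_MAP = 1.200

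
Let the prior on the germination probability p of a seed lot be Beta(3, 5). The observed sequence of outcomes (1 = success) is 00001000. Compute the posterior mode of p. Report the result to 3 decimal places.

Prior: Beta(3, 5).
Data: 1 success in 8 trials (from the sequence). The binomial likelihood contributes p(1−p)^7, so the posterior is Beta(3+1, 5+7) = Beta(4, 12).
For Beta(a, b) with a, b > 1 the mode is (a−1)/(a+b−2) = 3/14 ≈ 0.214.

p̂_MAP = 0.214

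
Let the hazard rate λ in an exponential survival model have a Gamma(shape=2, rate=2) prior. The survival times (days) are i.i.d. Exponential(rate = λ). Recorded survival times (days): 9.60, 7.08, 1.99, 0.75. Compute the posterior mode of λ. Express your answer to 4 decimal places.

λ̂_MAP = 0.2334

The Exponential(rate=λ) likelihood is ∝ λ^n e^(−λΣtᵢ). Here n = 4 and Σtᵢ = 9.60 + 7.08 + 1.99 + 0.75 = 19.42.
Posterior ∝ λe^(−2λ) · λ^4e^(−19.42λ) = λ^5e^(−21.42λ), i.e. Gamma(6, 21.42).
Mode = (a−1)/b = 5/21.42 ≈ 0.2334.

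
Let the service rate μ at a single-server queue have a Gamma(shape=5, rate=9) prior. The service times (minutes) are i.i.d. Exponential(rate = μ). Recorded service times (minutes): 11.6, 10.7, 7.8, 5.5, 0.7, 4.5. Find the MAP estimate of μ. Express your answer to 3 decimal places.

The Exponential(rate=μ) likelihood is ∝ μ^n e^(−μΣtᵢ). Here n = 6 and Σtᵢ = 11.6 + 10.7 + 7.8 + 5.5 + 0.7 + 4.5 = 40.8.
Posterior ∝ μ^4e^(−9μ) · μ^6e^(−40.8μ) = μ^10e^(−49.8μ), i.e. Gamma(11, 49.8).
Mode = (a−1)/b = 10/49.8 ≈ 0.201.

μ̂_MAP = 0.201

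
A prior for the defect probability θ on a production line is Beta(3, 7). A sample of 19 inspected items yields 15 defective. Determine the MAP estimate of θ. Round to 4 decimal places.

Prior: Beta(3, 7).
Data: 15 successes in 19 trials. The binomial likelihood contributes θ^15(1−θ)^4, so the posterior is Beta(3+15, 7+4) = Beta(18, 11).
For Beta(a, b) with a, b > 1 the mode is (a−1)/(a+b−2) = 17/27 ≈ 0.6296.

θ̂_MAP = 0.6296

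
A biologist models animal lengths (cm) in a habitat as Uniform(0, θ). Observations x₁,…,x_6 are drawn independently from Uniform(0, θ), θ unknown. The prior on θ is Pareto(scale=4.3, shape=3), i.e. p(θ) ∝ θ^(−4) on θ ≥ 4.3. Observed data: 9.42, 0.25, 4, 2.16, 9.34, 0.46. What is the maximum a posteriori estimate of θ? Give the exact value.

The Uniform(0, θ) likelihood is θ^(−n) for θ ≥ max(xᵢ), zero otherwise. Here max(xᵢ) = 9.42.
Posterior ∝ θ^(−4) · θ^(−6) = θ^(−10) on θ ≥ max(4.3, 9.42) = 9.42.
This density is strictly decreasing in θ, so the posterior mode lies at the lower boundary of the support.

θ̂_MAP = 9.42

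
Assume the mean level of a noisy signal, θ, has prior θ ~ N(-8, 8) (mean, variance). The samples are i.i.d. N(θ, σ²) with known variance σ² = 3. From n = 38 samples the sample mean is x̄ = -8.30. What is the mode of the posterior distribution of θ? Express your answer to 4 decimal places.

n = 38, x̄ = -8.30.
For a Normal prior and Normal likelihood with known variance, the posterior is Normal; its mode equals its mean, the precision-weighted average.
Prior precision 1/σ₀² = 1/8 = 0.125; data precision n/σ² = 38/3.
θ̂ = (0.125·(-8) + (38/3)·(-8.3)) / (0.125 + 38/3) = (-1592/15)/(307/24) = -12736/1535 ≈ -8.2971.

θ̂_MAP = -8.2971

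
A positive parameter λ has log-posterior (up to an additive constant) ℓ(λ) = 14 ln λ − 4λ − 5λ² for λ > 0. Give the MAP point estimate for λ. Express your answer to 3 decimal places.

λ̂_MAP = 1.000

ℓ'(λ) = 14/λ − 4 − 10λ. Setting this to zero and multiplying by λ: 10λ² + 4λ − 14 = 0.
λ = (−4 + √(4² + 4·10·14)) / (2·10) = (−4 + √576) / 20 = (−4 + 24)/20 = 1.
ℓ''(λ) = −14/λ² − 10 < 0, confirming a maximum.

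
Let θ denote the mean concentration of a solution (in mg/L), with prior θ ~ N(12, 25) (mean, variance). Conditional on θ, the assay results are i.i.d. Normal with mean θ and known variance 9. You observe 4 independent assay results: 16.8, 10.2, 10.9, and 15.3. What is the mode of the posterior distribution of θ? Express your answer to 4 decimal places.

θ̂_MAP = 13.1927

n = 4; x̄ = (16.8 + 10.2 + 10.9 + 15.3)/4 = 53.2/4 = 13.3.
For a Normal prior and Normal likelihood with known variance, the posterior is Normal; its mode equals its mean, the precision-weighted average.
Prior precision 1/σ₀² = 1/25 = 0.04; data precision n/σ² = 4/9.
θ̂ = (0.04·12 + (4/9)·13.3) / (0.04 + 4/9) = (1438/225)/(109/225) = 1438/109 ≈ 13.1927.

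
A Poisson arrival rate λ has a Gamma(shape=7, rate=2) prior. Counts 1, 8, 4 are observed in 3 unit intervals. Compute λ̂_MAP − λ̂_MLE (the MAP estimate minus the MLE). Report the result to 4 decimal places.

MAP − MLE = -0.5333

Σxᵢ = 13. Posterior is Gamma(20, 5); MAP = (20−1)/5 = 19/5 ≈ 3.80000.
MLE = x̄ = 13/3 ≈ 4.33333.
Difference = 19/5 − 13/3 = -8/15 ≈ -0.5333.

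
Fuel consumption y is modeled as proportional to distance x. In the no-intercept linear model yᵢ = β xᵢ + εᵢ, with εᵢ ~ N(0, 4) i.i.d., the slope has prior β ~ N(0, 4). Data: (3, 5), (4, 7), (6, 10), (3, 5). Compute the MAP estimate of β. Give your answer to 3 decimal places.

log p(β | y) = −Σ(yᵢ − βxᵢ)²/(2·4) − β²/(2·4) + const.
Setting the derivative to zero: Σxᵢ(yᵢ − βxᵢ)/4 − β/4 = 0, so β = Σxᵢyᵢ / (Σxᵢ² + σ²/τ²).
Σxᵢyᵢ = 3·5 + 4·7 + 6·10 + 3·5 = 118; Σxᵢ² = 70; σ²/τ² = 1.
β̂_MAP = 118 / (70 + 1) = 118/71 ≈ 1.662.

β̂_MAP = 1.662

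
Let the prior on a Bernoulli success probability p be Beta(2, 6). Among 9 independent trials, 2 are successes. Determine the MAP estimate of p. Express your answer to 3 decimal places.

Prior: Beta(2, 6).
Data: 2 successes in 9 trials. The binomial likelihood contributes p^2(1−p)^7, so the posterior is Beta(2+2, 6+7) = Beta(4, 13).
For Beta(a, b) with a, b > 1 the mode is (a−1)/(a+b−2) = 3/15 ≈ 0.200.

p̂_MAP = 0.200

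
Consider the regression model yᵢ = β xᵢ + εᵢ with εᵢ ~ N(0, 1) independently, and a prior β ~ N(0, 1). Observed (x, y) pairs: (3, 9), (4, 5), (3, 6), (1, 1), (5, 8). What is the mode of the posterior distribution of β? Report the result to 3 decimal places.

log p(β | y) = −Σ(yᵢ − βxᵢ)²/(2·1) − β²/(2·1) + const.
Setting the derivative to zero: Σxᵢ(yᵢ − βxᵢ)/1 − β/1 = 0, so β = Σxᵢyᵢ / (Σxᵢ² + σ²/τ²).
Σxᵢyᵢ = 3·9 + 4·5 + 3·6 + 1·1 + 5·8 = 106; Σxᵢ² = 60; σ²/τ² = 1.
β̂_MAP = 106 / (60 + 1) = 106/61 ≈ 1.738.

β̂_MAP = 1.738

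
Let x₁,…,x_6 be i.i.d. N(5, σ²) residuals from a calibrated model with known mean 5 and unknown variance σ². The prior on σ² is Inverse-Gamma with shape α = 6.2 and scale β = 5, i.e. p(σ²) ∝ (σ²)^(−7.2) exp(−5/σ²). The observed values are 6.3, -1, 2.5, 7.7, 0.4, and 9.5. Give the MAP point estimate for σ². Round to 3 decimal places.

Sum of squared deviations about the known mean: SS = (6.3−5)² + (-1−5)² + (2.5−5)² + (7.7−5)² + (0.4−5)² + (9.5−5)² = 92.64.
The Normal likelihood contributes (σ²)^(−n/2) exp(−SS/(2σ²)), so the posterior is Inverse-Gamma(α + n/2, β + SS/2) = Inverse-Gamma(9.2, 51.32).
The mode of Inverse-Gamma(a, b) is b/(a+1) = 51.32/10.2 ≈ 5.031.

σ̂²_MAP = 5.031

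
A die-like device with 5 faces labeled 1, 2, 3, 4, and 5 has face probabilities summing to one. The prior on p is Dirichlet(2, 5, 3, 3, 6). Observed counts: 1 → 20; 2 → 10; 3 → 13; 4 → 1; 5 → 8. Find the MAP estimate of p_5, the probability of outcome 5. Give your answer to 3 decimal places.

MAP estimate: 0.197

The posterior is Dirichlet(αᵢ + nᵢ) = Dirichlet(22, 15, 16, 4, 14).
For a Dirichlet(a₁,…,a_K) with all aᵢ > 1, the mode has j-th component (aⱼ − 1)/(Σaᵢ − K).
Here Σaᵢ = 71 and K = 5, so p_5 = (14 − 1)/(71 − 5) = 13/66 ≈ 0.197.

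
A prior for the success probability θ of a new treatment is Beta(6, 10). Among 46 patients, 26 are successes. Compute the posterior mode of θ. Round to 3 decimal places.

Prior: Beta(6, 10).
Data: 26 successes in 46 trials. The binomial likelihood contributes θ^26(1−θ)^20, so the posterior is Beta(6+26, 10+20) = Beta(32, 30).
For Beta(a, b) with a, b > 1 the mode is (a−1)/(a+b−2) = 31/60 ≈ 0.517.

θ̂_MAP = 0.517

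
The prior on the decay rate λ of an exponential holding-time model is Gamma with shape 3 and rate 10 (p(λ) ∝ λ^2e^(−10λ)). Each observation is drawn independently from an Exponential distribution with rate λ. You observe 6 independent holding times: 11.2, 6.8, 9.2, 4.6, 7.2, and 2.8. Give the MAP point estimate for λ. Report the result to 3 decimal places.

The Exponential(rate=λ) likelihood is ∝ λ^n e^(−λΣtᵢ). Here n = 6 and Σtᵢ = 11.2 + 6.8 + 9.2 + 4.6 + 7.2 + 2.8 = 41.8.
Posterior ∝ λ^2e^(−10λ) · λ^6e^(−41.8λ) = λ^8e^(−51.8λ), i.e. Gamma(9, 51.8).
Mode = (a−1)/b = 8/51.8 ≈ 0.154.

λ̂_MAP = 0.154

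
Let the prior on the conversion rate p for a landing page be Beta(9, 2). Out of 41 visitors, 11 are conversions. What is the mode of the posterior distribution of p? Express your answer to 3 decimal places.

p̂_MAP = 0.380

Prior: Beta(9, 2).
Data: 11 successes in 41 trials. The binomial likelihood contributes p^11(1−p)^30, so the posterior is Beta(9+11, 2+30) = Beta(20, 32).
For Beta(a, b) with a, b > 1 the mode is (a−1)/(a+b−2) = 19/50 ≈ 0.380.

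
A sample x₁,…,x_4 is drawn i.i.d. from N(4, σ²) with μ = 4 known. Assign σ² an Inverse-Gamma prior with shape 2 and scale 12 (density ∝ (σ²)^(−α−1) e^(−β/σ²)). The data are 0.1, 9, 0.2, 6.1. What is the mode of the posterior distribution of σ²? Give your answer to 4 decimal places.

σ̂²_MAP = 8.3060

Sum of squared deviations about the known mean: SS = (0.1−4)² + (9−4)² + (0.2−4)² + (6.1−4)² = 59.06.
The Normal likelihood contributes (σ²)^(−n/2) exp(−SS/(2σ²)), so the posterior is Inverse-Gamma(α + n/2, β + SS/2) = Inverse-Gamma(4, 41.53).
The mode of Inverse-Gamma(a, b) is b/(a+1) = 41.53/5 ≈ 8.3060.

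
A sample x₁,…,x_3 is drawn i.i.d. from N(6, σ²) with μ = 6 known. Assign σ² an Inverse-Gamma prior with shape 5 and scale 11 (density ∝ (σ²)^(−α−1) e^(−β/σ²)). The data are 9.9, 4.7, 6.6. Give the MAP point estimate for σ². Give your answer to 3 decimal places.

σ̂²_MAP = 2.617

Sum of squared deviations about the known mean: SS = (9.9−6)² + (4.7−6)² + (6.6−6)² = 17.26.
The Normal likelihood contributes (σ²)^(−n/2) exp(−SS/(2σ²)), so the posterior is Inverse-Gamma(α + n/2, β + SS/2) = Inverse-Gamma(6.5, 19.63).
The mode of Inverse-Gamma(a, b) is b/(a+1) = 19.63/7.5 ≈ 2.617.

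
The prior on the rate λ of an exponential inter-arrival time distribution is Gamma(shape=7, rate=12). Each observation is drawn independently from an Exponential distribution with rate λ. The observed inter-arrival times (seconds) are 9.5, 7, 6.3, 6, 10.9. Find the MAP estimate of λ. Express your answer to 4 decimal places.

The Exponential(rate=λ) likelihood is ∝ λ^n e^(−λΣtᵢ). Here n = 5 and Σtᵢ = 9.5 + 7 + 6.3 + 6 + 10.9 = 39.7.
Posterior ∝ λ^6e^(−12λ) · λ^5e^(−39.7λ) = λ^11e^(−51.7λ), i.e. Gamma(12, 51.7).
Mode = (a−1)/b = 11/51.7 ≈ 0.2128.

λ̂_MAP = 0.2128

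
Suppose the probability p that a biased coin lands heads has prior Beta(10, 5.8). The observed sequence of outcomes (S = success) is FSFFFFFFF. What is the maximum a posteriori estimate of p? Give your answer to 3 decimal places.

p̂_MAP = 0.439

Prior: Beta(10, 5.8).
Data: 1 success in 9 trials (from the sequence). The binomial likelihood contributes p(1−p)^8, so the posterior is Beta(10+1, 5.8+8) = Beta(11, 13.8).
For Beta(a, b) with a, b > 1 the mode is (a−1)/(a+b−2) = 10/22.8 ≈ 0.439.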